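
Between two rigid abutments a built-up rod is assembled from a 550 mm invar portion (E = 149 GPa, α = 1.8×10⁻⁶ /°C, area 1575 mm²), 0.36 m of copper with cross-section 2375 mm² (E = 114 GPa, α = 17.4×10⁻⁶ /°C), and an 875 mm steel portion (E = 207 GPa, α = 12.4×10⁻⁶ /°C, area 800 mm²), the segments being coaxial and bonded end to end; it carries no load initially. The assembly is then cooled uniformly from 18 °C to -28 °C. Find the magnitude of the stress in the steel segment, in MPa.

With the walls removed the bar would change length by δ_free = Σ αᵢΔT Lᵢ = 1.8×10⁻⁶×46×550 + 17.4×10⁻⁶×46×360 + 12.4×10⁻⁶×46×875 = 0.8328 mm.
The rigid supports impose zero overall length change; the single axial force P common to all segments must satisfy P Σ Lᵢ/(AᵢEᵢ) = δ_free.
The series flexibility is Σ Lᵢ/(AᵢEᵢ) = 550/(1575×149×10³) + 360/(2375×114×10³) + 875/(800×207×10³) = 8.957×10⁻⁶ mm/N.
P = 0.8328 / 8.957×10⁻⁶ = 92970 N = 92.97 kN, tensile.
σ_{steel} = P / A = 92970 / 800 = 116.2 MPa.

σ ≈ 116 MPa (tensile)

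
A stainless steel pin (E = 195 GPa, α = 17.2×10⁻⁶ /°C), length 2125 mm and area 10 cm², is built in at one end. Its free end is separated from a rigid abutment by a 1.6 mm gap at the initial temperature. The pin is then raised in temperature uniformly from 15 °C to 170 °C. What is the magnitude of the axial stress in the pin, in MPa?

σ ≈ 373 MPa (compressive)

Unrestrained expansion: δ_free = αΔT L = 17.2×10⁻⁶ × 155 × 2125 = 5.665 mm.
After closing the 1.6 mm clearance, 5.665 − 1.6 = 4.065 mm of expansion remains to be suppressed by the wall.
So σ = E(δ_free − g)/L = 195×10³ × 4.065/2125 = 373 MPa.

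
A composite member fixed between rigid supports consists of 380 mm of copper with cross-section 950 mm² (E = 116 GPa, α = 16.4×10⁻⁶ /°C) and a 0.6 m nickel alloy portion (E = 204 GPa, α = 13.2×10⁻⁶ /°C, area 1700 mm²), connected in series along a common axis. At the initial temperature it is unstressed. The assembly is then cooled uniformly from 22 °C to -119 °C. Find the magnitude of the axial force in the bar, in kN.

P ≈ 385 kN (tensile)

With the walls removed the bar would change length by δ_free = Σ αᵢΔT Lᵢ = 16.4×10⁻⁶×141×380 + 13.2×10⁻⁶×141×600 = 1.995 mm.
The walls prevent any net length change, so an axial force P (same in every segment) develops. Compatibility: P · Σ Lᵢ/(AᵢEᵢ) = δ_free.
The series flexibility is Σ Lᵢ/(AᵢEᵢ) = 380/(950×116×10³) + 600/(1700×204×10³) = 5.178×10⁻⁶ mm/N.
P = 1.995 / 5.178×10⁻⁶ = 385300 N = 385.3 kN, tensile.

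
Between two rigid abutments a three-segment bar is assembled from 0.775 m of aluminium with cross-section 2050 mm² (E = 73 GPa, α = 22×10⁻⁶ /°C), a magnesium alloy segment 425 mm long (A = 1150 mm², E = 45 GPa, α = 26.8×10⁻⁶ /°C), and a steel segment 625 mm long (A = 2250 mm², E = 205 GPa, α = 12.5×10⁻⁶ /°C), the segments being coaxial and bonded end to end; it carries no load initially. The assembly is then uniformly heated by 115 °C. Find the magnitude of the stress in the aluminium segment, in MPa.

With the walls removed the bar would change length by δ_free = Σ αᵢΔT Lᵢ = 22×10⁻⁶×115×775 + 26.8×10⁻⁶×115×425 + 12.5×10⁻⁶×115×625 = 4.169 mm.
The rigid supports impose zero overall length change; the single axial force P common to all segments must satisfy P Σ Lᵢ/(AᵢEᵢ) = δ_free.
Σ Lᵢ/(AᵢEᵢ) = 775/(2050×73×10³) + 425/(1150×45×10³) + 625/(2250×205×10³) = 1.475×10⁻⁵ mm/N.
So P = 4.169 / 1.475×10⁻⁵ = 282.7 kN, compressive.
σ_{aluminium} = P / A = 282700 / 2050 = 137.9 MPa.

σ ≈ 138 MPa (compressive)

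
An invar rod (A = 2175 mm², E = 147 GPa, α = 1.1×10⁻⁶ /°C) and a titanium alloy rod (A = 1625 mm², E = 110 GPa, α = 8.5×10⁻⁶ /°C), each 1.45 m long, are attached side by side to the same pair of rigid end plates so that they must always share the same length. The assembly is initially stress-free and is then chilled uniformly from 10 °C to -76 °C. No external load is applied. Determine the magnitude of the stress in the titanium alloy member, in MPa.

Both members must finish at the same length. With the larger α, the titanium alloy tends to over-contract; the plates restrain it, putting the titanium alloy in tension and the invar in compression. With no external load the two internal forces are equal and opposite, magnitude P.
Equating the net (thermal + elastic) strains gives |α₁ − α₂|·ΔT = P·[1/(A₁E₁) + 1/(A₂E₂)].
|α₁ − α₂|·ΔT = 7.4×10⁻⁶ × 86 = 0.0006364.
1/(A₁E₁) + 1/(A₂E₂) = 1/(2175×147×10³) + 1/(1625×110×10³) = 8.722×10⁻⁹ N⁻¹.
P = 0.0006364 / 8.722×10⁻⁹ = 72960 N = 72.96 kN.
σ_{titanium alloy} = P/A₂ = 72960/1625 = 44.9 MPa, tensile.

σ ≈ 44.9 MPa (tensile)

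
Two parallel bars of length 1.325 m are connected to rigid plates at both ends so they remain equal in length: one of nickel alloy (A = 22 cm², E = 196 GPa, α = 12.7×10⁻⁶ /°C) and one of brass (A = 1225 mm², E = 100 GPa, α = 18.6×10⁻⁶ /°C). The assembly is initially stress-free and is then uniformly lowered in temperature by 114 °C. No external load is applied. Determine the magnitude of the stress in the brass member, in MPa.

σ ≈ 52.4 MPa (tensile)

Equilibrium of a rigid end plate with no external load gives equal and opposite internal forces ±P in the two members. Since α_{brass} > α_{nickel alloy}, cooling drives the brass into tension and the nickel alloy into compression.
Compatibility of the two members (thermal + elastic change equal): (α₁ − α₂)ΔT = P·[1/(A₁E₁) + 1/(A₂E₂)].
|α₁ − α₂|·ΔT = 5.9×10⁻⁶ × 114 = 0.0006726.
1/(A₁E₁) + 1/(A₂E₂) = 1/(2200×196×10³) + 1/(1225×100×10³) = 1.048×10⁻⁸ N⁻¹.
So P = 0.0006726 / 1.048×10⁻⁸ = 64.16 kN.
σ_{brass} = P/A₂ = 64160/1225 = 52.38 MPa, tensile.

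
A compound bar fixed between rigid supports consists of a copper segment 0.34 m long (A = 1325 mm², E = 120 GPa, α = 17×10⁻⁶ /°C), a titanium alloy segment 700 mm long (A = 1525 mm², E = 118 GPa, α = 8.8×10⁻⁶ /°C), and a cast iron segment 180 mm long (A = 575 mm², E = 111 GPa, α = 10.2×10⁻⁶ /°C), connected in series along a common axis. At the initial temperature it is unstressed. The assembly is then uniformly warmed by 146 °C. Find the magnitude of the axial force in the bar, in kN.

P ≈ 227 kN (compressive)

If the supports were absent, the total length change would be Σ αᵢΔT Lᵢ = 17×10⁻⁶×146×340 + 8.8×10⁻⁶×146×700 + 10.2×10⁻⁶×146×180 = 2.011 mm.
The walls prevent any net length change, so an axial force P (same in every segment) develops. Compatibility: P · Σ Lᵢ/(AᵢEᵢ) = δ_free.
Σ Lᵢ/(AᵢEᵢ) = 340/(1325×120×10³) + 700/(1525×118×10³) + 180/(575×111×10³) = 8.849×10⁻⁶ mm/N.
So P = 2.011 / 8.849×10⁻⁶ = 227.3 kN, compressive.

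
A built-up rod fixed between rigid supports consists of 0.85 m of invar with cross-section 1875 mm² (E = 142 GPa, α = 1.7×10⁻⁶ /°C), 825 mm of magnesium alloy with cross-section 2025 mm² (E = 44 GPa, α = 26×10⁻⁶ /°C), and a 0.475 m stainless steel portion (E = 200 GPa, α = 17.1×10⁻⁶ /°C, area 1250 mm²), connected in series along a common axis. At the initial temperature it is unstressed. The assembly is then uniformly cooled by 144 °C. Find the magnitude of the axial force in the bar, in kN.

If the supports were absent, the total length change would be Σ αᵢΔT Lᵢ = 1.7×10⁻⁶×144×850 + 26×10⁻⁶×144×825 + 17.1×10⁻⁶×144×475 = 4.467 mm.
Since the ends are fixed, an axial force P builds up, equal in every segment, with P · Σ Lᵢ/(AᵢEᵢ) = δ_free.
Σ Lᵢ/(AᵢEᵢ) = 850/(1875×142×10³) + 825/(2025×44×10³) + 475/(1250×200×10³) = 1.435×10⁻⁵ mm/N.
So P = 4.467 / 1.435×10⁻⁵ = 311.2 kN, tensile.

P ≈ 311 kN (tensile)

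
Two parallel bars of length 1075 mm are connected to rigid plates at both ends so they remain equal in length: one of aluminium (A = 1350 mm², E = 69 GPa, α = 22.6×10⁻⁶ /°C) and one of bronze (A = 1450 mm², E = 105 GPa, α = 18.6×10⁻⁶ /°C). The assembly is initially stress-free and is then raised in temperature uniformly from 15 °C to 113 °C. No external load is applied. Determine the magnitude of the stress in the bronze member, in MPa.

The aluminium has the larger α, so on heating it would change length more than the bronze if both were free. The rigid plates force a common final length, so the aluminium is put into compression and the bronze into tension, with equal and opposite forces P (no external load).
Equating the net (thermal + elastic) strains gives |α₁ − α₂|·ΔT = P·[1/(A₁E₁) + 1/(A₂E₂)].
|α₁ − α₂|·ΔT = 4×10⁻⁶ × 98 = 0.000392.
1/(A₁E₁) + 1/(A₂E₂) = 1/(1350×69×10³) + 1/(1450×105×10³) = 1.73×10⁻⁸ N⁻¹.
So P = 0.000392 / 1.73×10⁻⁸ = 22.65 kN.
σ_{bronze} = P/A₂ = 22650/1450 = 15.62 MPa, tensile.

σ ≈ 15.6 MPa (tensile)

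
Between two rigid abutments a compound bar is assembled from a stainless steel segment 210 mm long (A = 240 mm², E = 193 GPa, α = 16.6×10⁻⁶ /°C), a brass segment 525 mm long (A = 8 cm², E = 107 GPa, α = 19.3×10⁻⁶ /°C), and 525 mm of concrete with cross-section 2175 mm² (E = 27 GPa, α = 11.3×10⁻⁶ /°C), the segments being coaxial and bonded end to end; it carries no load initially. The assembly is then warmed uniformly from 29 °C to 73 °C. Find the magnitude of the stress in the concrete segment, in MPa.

If the supports were absent, the total length change would be Σ αᵢΔT Lᵢ = 16.6×10⁻⁶×44×210 + 19.3×10⁻⁶×44×525 + 11.3×10⁻⁶×44×525 = 0.8602 mm.
The walls prevent any net length change, so an axial force P (same in every segment) develops. Compatibility: P · Σ Lᵢ/(AᵢEᵢ) = δ_free.
Σ Lᵢ/(AᵢEᵢ) = 210/(240×193×10³) + 525/(800×107×10³) + 525/(2175×27×10³) = 1.961×10⁻⁵ mm/N.
P = 0.8602 / 1.961×10⁻⁵ = 43870 N = 43.87 kN, compressive.
σ_{concrete} = P / A = 43870 / 2175 = 20.17 MPa.

σ ≈ 20.2 MPa (compressive)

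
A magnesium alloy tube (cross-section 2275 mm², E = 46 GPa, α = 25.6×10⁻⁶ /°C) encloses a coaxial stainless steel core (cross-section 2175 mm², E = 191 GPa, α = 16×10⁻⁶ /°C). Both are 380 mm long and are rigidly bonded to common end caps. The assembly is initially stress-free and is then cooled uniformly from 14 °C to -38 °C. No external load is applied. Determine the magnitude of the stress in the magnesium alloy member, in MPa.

Both members must finish at the same length. With the larger α, the magnesium alloy tends to over-contract; the plates restrain it, putting the magnesium alloy in tension and the stainless steel in compression. With no external load the two internal forces are equal and opposite, magnitude P.
Equating the net (thermal + elastic) strains gives |α₁ − α₂|·ΔT = P·[1/(A₁E₁) + 1/(A₂E₂)].
|α₁ − α₂|·ΔT = 9.6×10⁻⁶ × 52 = 0.0004992.
1/(A₁E₁) + 1/(A₂E₂) = 1/(2275×46×10³) + 1/(2175×191×10³) = 1.196×10⁻⁸ N⁻¹.
So P = 0.0004992 / 1.196×10⁻⁸ = 41.73 kN.
σ_{magnesium alloy} = P/A₁ = 41730/2275 = 18.34 MPa, tensile.

σ ≈ 18.3 MPa (tensile)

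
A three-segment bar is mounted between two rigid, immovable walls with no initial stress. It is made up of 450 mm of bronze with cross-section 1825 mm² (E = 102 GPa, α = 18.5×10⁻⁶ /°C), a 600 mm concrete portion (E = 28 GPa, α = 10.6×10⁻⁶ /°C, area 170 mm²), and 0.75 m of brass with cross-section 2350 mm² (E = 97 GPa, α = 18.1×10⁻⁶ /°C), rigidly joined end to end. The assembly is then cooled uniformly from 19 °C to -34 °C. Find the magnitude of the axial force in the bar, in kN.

P ≈ 11.4 kN (tensile)

If the supports were absent, the total length change would be Σ αᵢΔT Lᵢ = 18.5×10⁻⁶×53×450 + 10.6×10⁻⁶×53×600 + 18.1×10⁻⁶×53×750 = 1.498 mm.
The walls prevent any net length change, so an axial force P (same in every segment) develops. Compatibility: P · Σ Lᵢ/(AᵢEᵢ) = δ_free.
Σ Lᵢ/(AᵢEᵢ) = 450/(1825×102×10³) + 600/(170×28×10³) + 750/(2350×97×10³) = 0.0001318 mm/N.
P = 1.498 / 0.0001318 = 11370 N = 11.37 kN, tensile.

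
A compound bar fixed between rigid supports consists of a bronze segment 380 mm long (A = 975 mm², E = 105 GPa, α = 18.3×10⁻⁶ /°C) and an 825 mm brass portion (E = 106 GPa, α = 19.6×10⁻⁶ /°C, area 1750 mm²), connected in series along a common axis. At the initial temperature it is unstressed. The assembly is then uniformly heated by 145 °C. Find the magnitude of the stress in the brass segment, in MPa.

Free thermal expansion of the whole bar: Σ αᵢΔT Lᵢ = 18.3×10⁻⁶×145×380 + 19.6×10⁻⁶×145×825 = 3.353 mm.
Since the ends are fixed, an axial force P builds up, equal in every segment, with P · Σ Lᵢ/(AᵢEᵢ) = δ_free.
The series flexibility is Σ Lᵢ/(AᵢEᵢ) = 380/(975×105×10³) + 825/(1750×106×10³) = 8.159×10⁻⁶ mm/N.
P = 3.353 / 8.159×10⁻⁶ = 410900 N = 410.9 kN, compressive.
σ_{brass} = P / A = 410900 / 1750 = 234.8 MPa.

σ ≈ 235 MPa (compressive)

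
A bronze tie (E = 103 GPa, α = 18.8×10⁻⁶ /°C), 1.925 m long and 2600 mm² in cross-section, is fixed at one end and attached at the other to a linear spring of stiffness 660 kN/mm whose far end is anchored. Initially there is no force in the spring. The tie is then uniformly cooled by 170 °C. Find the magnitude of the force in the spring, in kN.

If the spring were absent the tie would shorten by αΔT L = 18.8×10⁻⁶ × 170 × 1925 = 6.152 mm.
With a force P in the spring, the elastic change of the tie is PL/(AE) and that of the spring is P/k; compatibility requires their sum to equal δ_free.
P [ L/(AE) + 1/k ] = δ_free → P [ 1925/(2600×103×10³) + 1/(660×10³) ] = 6.152.
P = 6.152 / 8.703×10⁻⁶ = 706900 N.

P ≈ 707 kN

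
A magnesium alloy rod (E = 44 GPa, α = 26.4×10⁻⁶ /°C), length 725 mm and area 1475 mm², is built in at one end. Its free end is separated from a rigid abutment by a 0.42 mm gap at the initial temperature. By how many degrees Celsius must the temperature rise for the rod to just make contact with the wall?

Contact occurs when the free expansion equals the gap: αΔT L = 0.42 mm.
So ΔT = g/(αL) = 0.42/(26.4×10⁻⁶ × 725) = 21.94 °C.

ΔT ≈ 21.9 °C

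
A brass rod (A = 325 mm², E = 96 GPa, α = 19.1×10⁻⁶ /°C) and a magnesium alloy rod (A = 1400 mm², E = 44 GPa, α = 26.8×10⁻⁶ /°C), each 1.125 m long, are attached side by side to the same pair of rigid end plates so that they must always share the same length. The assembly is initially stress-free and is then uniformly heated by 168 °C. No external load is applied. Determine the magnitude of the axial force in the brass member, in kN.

Equilibrium of a rigid end plate with no external load gives equal and opposite internal forces ±P in the two members. Since α_{magnesium alloy} > α_{brass}, heating drives the magnesium alloy into compression and the brass into tension.
Equating the net (thermal + elastic) strains gives |α₁ − α₂|·ΔT = P·[1/(A₁E₁) + 1/(A₂E₂)].
|α₁ − α₂|·ΔT = 7.7×10⁻⁶ × 168 = 0.001294.
1/(A₁E₁) + 1/(A₂E₂) = 1/(325×96×10³) + 1/(1400×44×10³) = 4.829×10⁻⁸ N⁻¹.
So P = 0.001294 / 4.829×10⁻⁸ = 26.79 kN.

P ≈ 26.8 kN (tensile in the brass)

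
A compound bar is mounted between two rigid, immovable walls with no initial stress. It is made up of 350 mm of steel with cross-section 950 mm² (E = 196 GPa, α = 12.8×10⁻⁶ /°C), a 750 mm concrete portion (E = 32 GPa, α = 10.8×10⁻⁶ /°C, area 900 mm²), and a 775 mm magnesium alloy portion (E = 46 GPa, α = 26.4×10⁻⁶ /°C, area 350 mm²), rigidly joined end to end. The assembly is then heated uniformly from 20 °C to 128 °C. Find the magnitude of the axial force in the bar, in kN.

Free thermal expansion of the whole bar: Σ αᵢΔT Lᵢ = 12.8×10⁻⁶×108×350 + 10.8×10⁻⁶×108×750 + 26.4×10⁻⁶×108×775 = 3.568 mm.
The rigid supports impose zero overall length change; the single axial force P common to all segments must satisfy P Σ Lᵢ/(AᵢEᵢ) = δ_free.
The series flexibility is Σ Lᵢ/(AᵢEᵢ) = 350/(950×196×10³) + 750/(900×32×10³) + 775/(350×46×10³) = 7.606×10⁻⁵ mm/N.
Hence P = δ_free / Σ(L/AE) = 3.568/7.606×10⁻⁵ = 46.92 kN (compressive).

P ≈ 46.9 kN (compressive)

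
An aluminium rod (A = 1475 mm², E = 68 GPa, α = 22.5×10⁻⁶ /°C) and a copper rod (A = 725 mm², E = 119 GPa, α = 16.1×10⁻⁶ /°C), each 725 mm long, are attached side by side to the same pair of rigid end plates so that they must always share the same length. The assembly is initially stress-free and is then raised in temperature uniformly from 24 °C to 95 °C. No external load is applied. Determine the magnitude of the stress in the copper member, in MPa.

The aluminium has the larger α, so on heating it would change length more than the copper if both were free. The rigid plates force a common final length, so the aluminium is put into compression and the copper into tension, with equal and opposite forces P (no external load).
Compatibility of the two members (thermal + elastic change equal): (α₁ − α₂)ΔT = P·[1/(A₁E₁) + 1/(A₂E₂)].
|α₁ − α₂|·ΔT = 6.4×10⁻⁶ × 71 = 0.0004544.
1/(A₁E₁) + 1/(A₂E₂) = 1/(1475×68×10³) + 1/(725×119×10³) = 2.156×10⁻⁸ N⁻¹.
So P = 0.0004544 / 2.156×10⁻⁸ = 21.08 kN.
σ_{copper} = P/A₂ = 21080/725 = 29.07 MPa, tensile.

σ ≈ 29.1 MPa (tensile)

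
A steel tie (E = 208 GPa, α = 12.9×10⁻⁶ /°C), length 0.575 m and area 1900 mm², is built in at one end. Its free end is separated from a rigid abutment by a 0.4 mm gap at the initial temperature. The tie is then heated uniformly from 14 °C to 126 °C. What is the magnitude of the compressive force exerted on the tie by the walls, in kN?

Free thermal elongation = αΔT L = 12.9×10⁻⁶ × 112 × 575 = 0.8308 mm.
After closing the 0.4 mm clearance, 0.8308 − 0.4 = 0.4308 mm of expansion remains to be suppressed by the wall.
That suppressed elongation corresponds to σ = E·Δ/L = 208×10³ × 0.4308/575 = 155.8 MPa.
Force on the wall = σA = 155.8 × 1900 mm² = 296.1 kN.

P ≈ 296 kN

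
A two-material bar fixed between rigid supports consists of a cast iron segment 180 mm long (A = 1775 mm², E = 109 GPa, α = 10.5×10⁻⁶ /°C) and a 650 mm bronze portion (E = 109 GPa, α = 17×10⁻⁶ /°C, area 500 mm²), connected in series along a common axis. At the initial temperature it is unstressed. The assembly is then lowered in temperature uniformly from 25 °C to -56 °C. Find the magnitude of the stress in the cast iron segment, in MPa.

σ ≈ 45.9 MPa (tensile)

Free thermal contraction of the whole bar: Σ αᵢΔT Lᵢ = 10.5×10⁻⁶×81×180 + 17×10⁻⁶×81×650 = 1.048 mm.
The rigid supports impose zero overall length change; the single axial force P common to all segments must satisfy P Σ Lᵢ/(AᵢEᵢ) = δ_free.
Σ Lᵢ/(AᵢEᵢ) = 180/(1775×109×10³) + 650/(500×109×10³) = 1.286×10⁻⁵ mm/N.
So P = 1.048 / 1.286×10⁻⁵ = 81.52 kN, tensile.
σ_{cast iron} = P / A = 81520 / 1775 = 45.93 MPa.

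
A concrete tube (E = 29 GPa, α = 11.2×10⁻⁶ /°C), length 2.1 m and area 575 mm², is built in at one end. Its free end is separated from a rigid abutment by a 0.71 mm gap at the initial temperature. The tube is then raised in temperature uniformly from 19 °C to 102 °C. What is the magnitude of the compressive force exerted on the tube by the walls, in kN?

If the wall were absent the tube would grow by αΔT L = 11.2×10⁻⁶ × 83 × 2100 = 1.952 mm.
The gap closes (δ_free > 0.71 mm) and the wall then resists a further 1.952 − 0.71 = 1.242 mm of expansion.
Compatibility: PL/(AE) = 1.242 mm, so σ = P/A = E × (1.242/2100) = 17.15 MPa.
Force on the wall = σA = 17.15 × 575 mm² = 9.863 kN.

P ≈ 9.86 kN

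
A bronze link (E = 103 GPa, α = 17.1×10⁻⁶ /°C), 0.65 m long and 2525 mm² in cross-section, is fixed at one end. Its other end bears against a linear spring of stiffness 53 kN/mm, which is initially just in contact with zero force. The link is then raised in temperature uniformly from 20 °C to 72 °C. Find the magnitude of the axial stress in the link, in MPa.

σ ≈ 10.7 MPa (compressive)

If the spring were absent the link would lengthen by αΔT L = 17.1×10⁻⁶ × 52 × 650 = 0.578 mm.
With a force P in the spring, the elastic change of the link is PL/(AE) and that of the spring is P/k; compatibility requires their sum to equal δ_free.
So P = δ_free / [L/(AE) + 1/k] = 0.578 / [ 650/(2525×103×10³) + 1/(53×10³) ].
P = 0.578 / 2.137×10⁻⁵ = 27050 N.
σ = P/A = 27050/2525 = 10.71 MPa.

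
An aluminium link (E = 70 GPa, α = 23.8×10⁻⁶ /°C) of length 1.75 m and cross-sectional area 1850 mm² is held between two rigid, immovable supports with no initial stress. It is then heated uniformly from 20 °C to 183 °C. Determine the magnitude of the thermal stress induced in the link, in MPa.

σ ≈ 272 MPa (compressive)

Because both ends are immovable the net strain is zero, and the suppressed thermal strain is αΔT = 23.8×10⁻⁶ × 163 = 3879.4×10⁻⁶.
σ = EαΔT = 70×10³ × 23.8×10⁻⁶ × 163 = 271.6 MPa (compressive; the link is trying to expand).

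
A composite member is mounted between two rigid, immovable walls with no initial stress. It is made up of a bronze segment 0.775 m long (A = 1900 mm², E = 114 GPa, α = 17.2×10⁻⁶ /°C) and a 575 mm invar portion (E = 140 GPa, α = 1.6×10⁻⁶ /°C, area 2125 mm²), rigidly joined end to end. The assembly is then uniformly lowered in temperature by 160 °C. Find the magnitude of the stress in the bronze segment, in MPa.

With the walls removed the bar would change length by δ_free = Σ αᵢΔT Lᵢ = 17.2×10⁻⁶×160×775 + 1.6×10⁻⁶×160×575 = 2.28 mm.
The walls prevent any net length change, so an axial force P (same in every segment) develops. Compatibility: P · Σ Lᵢ/(AᵢEᵢ) = δ_free.
Σ Lᵢ/(AᵢEᵢ) = 775/(1900×114×10³) + 575/(2125×140×10³) = 5.511×10⁻⁶ mm/N.
P = 2.28 / 5.511×10⁻⁶ = 413700 N = 413.7 kN, tensile.
σ_{bronze} = P / A = 413700 / 1900 = 217.8 MPa.

σ ≈ 218 MPa (tensile)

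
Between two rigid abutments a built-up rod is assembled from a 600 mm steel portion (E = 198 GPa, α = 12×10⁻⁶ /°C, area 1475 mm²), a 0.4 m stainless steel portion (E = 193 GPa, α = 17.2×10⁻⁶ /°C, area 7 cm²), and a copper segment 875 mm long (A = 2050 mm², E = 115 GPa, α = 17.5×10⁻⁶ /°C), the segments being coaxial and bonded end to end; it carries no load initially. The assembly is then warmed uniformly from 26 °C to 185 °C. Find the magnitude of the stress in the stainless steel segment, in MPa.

σ ≈ 765 MPa (compressive)

If the supports were absent, the total length change would be Σ αᵢΔT Lᵢ = 12×10⁻⁶×159×600 + 17.2×10⁻⁶×159×400 + 17.5×10⁻⁶×159×875 = 4.673 mm.
Since the ends are fixed, an axial force P builds up, equal in every segment, with P · Σ Lᵢ/(AᵢEᵢ) = δ_free.
The series flexibility is Σ Lᵢ/(AᵢEᵢ) = 600/(1475×198×10³) + 400/(700×193×10³) + 875/(2050×115×10³) = 8.727×10⁻⁶ mm/N.
So P = 4.673 / 8.727×10⁻⁶ = 535.5 kN, compressive.
σ_{stainless steel} = P / A = 535500 / 700 = 765 MPa.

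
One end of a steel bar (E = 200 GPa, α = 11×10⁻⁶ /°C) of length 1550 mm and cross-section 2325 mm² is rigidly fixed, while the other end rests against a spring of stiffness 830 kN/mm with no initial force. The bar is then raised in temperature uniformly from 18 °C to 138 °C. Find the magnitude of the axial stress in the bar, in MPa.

Free thermal expansion: δ_free = αΔT L = 11×10⁻⁶ × 120 × 1550 = 2.046 mm.
Let P be the compressive force at the spring. The bar shortens elastically by PL/(AE) and the spring compresses by P/k; together these equal δ_free.
P [ L/(AE) + 1/k ] = δ_free → P [ 1550/(2325×200×10³) + 1/(830×10³) ] = 2.046.
P = 2.046 / 4.538×10⁻⁶ = 450800 N.
σ = P/A = 450800/2325 = 193.9 MPa.

σ ≈ 194 MPa (compressive)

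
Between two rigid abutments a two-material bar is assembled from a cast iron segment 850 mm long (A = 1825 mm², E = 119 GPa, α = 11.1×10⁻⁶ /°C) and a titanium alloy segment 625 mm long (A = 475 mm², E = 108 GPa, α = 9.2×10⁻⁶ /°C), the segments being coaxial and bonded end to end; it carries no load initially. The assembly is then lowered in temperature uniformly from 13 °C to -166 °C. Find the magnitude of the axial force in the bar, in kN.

P ≈ 169 kN (tensile)

Free thermal contraction of the whole bar: Σ αᵢΔT Lᵢ = 11.1×10⁻⁶×179×850 + 9.2×10⁻⁶×179×625 = 2.718 mm.
The walls prevent any net length change, so an axial force P (same in every segment) develops. Compatibility: P · Σ Lᵢ/(AᵢEᵢ) = δ_free.
The series flexibility is Σ Lᵢ/(AᵢEᵢ) = 850/(1825×119×10³) + 625/(475×108×10³) = 1.61×10⁻⁵ mm/N.
P = 2.718 / 1.61×10⁻⁵ = 168900 N = 168.9 kN, tensile.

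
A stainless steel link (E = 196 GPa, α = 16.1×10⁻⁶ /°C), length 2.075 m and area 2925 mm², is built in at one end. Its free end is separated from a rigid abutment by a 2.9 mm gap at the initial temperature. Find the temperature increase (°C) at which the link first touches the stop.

ΔT ≈ 86.8 °C

Contact occurs when the free expansion equals the gap: αΔT L = 2.9 mm.
So ΔT = g/(αL) = 2.9/(16.1×10⁻⁶ × 2075) = 86.81 °C.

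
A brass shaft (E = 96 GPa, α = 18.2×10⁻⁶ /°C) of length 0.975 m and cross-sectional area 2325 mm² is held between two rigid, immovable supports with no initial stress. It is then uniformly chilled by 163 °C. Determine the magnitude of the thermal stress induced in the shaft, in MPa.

σ ≈ 285 MPa (tensile)

Because both ends are immovable the net strain is zero, and the suppressed thermal strain is αΔT = 18.2×10⁻⁶ × 163 = 2966.6×10⁻⁶.
σ = EαΔT = 96×10³ × 18.2×10⁻⁶ × 163 = 284.8 MPa (tensile; the shaft is trying to contract).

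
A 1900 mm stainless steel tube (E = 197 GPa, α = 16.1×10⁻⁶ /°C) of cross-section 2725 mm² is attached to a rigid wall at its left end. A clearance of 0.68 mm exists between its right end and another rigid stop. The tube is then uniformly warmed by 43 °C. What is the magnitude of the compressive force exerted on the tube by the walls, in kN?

P ≈ 180 kN

If the wall were absent the tube would grow by αΔT L = 16.1×10⁻⁶ × 43 × 1900 = 1.315 mm.
After closing the 0.68 mm clearance, 1.315 − 0.68 = 0.6354 mm of expansion remains to be suppressed by the wall.
So σ = E(δ_free − g)/L = 197×10³ × 0.6354/1900 = 65.88 MPa.
Force on the wall = σA = 65.88 × 2725 mm² = 179.5 kN.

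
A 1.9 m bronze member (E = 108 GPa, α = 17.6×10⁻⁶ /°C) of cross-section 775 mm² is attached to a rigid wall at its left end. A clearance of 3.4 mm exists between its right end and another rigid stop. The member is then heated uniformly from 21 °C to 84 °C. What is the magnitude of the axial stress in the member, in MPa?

σ ≈ 0 MPa

Unrestrained expansion: δ_free = αΔT L = 17.6×10⁻⁶ × 63 × 1900 = 2.107 mm.
Since δ_free = 2.11 mm is less than the 3.4 mm gap, the member never touches the wall. No axial force develops.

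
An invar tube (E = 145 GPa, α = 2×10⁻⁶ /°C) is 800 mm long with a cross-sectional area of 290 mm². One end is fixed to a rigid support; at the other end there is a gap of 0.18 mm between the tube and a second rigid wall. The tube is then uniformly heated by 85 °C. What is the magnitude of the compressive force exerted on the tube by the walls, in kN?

Free thermal elongation = αΔT L = 2×10⁻⁶ × 85 × 800 = 0.136 mm.
This is smaller than the 0.18 mm clearance, so the tube expands freely without reaching the stop — the stress is zero.

P ≈ 0 kN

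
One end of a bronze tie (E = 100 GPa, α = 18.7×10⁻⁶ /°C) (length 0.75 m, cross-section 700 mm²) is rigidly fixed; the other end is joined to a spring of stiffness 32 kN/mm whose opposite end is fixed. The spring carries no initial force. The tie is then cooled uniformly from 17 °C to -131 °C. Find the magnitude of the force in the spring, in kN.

P ≈ 49.5 kN

Free thermal contraction: δ_free = αΔT L = 18.7×10⁻⁶ × 148 × 750 = 2.076 mm.
With a force P in the spring, the elastic change of the tie is PL/(AE) and that of the spring is P/k; compatibility requires their sum to equal δ_free.
So P = δ_free / [L/(AE) + 1/k] = 2.076 / [ 750/(700×100×10³) + 1/(32×10³) ].
P = 2.076 / 4.196×10⁻⁵ = 49460 N.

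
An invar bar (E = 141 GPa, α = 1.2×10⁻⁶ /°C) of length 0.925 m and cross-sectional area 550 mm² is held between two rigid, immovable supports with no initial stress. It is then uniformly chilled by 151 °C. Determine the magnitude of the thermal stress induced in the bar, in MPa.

σ ≈ 25.5 MPa (tensile)

With length fixed, the mechanical strain must cancel the thermal strain αΔT = 1.2×10⁻⁶ × 151 = 181.2×10⁻⁶.
The stress required to suppress this strain is σ = Eε = 141×10³ × 181.2×10⁻⁶ = 25.55 MPa, tensile since the bar is trying to contract.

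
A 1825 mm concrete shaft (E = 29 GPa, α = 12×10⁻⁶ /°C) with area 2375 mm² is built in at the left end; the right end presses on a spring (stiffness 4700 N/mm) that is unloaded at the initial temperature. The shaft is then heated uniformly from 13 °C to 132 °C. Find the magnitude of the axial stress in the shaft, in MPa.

σ ≈ 4.59 MPa (compressive)

The unrestrained thermal change is αΔT L = 12×10⁻⁶ × 119 × 1825 = 2.606 mm.
With a force P in the spring, the elastic change of the shaft is PL/(AE) and that of the spring is P/k; compatibility requires their sum to equal δ_free.
So P = δ_free / [L/(AE) + 1/k] = 2.606 / [ 1825/(2375×29×10³) + 1/(4700) ].
P = 2.606 / 0.0002393 = 10890 N.
σ = P/A = 10890/2375 = 4.586 MPa.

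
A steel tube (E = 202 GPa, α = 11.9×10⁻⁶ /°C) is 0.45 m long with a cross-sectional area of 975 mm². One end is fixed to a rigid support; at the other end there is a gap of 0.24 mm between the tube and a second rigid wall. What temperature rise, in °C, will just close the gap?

The gap closes when αΔT L = 0.24 mm, since the tube is still unstressed at that instant.
ΔT = 0.24 / (11.9×10⁻⁶ × 450) = 44.82 °C.

ΔT ≈ 44.8 °C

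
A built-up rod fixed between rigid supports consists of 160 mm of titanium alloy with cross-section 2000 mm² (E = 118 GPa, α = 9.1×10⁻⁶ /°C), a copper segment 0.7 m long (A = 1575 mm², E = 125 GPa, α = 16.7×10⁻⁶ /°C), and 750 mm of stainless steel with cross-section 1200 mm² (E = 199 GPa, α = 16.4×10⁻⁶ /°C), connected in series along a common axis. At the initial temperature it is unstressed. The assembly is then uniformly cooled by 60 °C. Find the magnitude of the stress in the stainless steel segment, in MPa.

Free thermal contraction of the whole bar: Σ αᵢΔT Lᵢ = 9.1×10⁻⁶×60×160 + 16.7×10⁻⁶×60×700 + 16.4×10⁻⁶×60×750 = 1.527 mm.
Since the ends are fixed, an axial force P builds up, equal in every segment, with P · Σ Lᵢ/(AᵢEᵢ) = δ_free.
The series flexibility is Σ Lᵢ/(AᵢEᵢ) = 160/(2000×118×10³) + 700/(1575×125×10³) + 750/(1200×199×10³) = 7.374×10⁻⁶ mm/N.
P = 1.527 / 7.374×10⁻⁶ = 207000 N = 207 kN, tensile.
σ_{stainless steel} = P / A = 207000 / 1200 = 172.5 MPa.

σ ≈ 173 MPa (tensile)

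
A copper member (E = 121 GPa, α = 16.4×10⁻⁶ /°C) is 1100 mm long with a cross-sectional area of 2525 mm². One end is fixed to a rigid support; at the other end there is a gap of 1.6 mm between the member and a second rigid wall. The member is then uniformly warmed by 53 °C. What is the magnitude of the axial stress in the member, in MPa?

Free thermal elongation = αΔT L = 16.4×10⁻⁶ × 53 × 1100 = 0.9561 mm.
Since δ_free = 0.956 mm is less than the 1.6 mm gap, the member never touches the wall. No axial force develops.

σ ≈ 0 MPa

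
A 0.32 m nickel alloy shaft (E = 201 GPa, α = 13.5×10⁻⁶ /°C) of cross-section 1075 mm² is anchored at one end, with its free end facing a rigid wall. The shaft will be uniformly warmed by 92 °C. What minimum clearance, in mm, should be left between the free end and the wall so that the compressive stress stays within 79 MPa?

With no wall the shaft would lengthen by αΔT L = 13.5×10⁻⁶ × 92 × 320 = 0.3974 mm.
At the allowable stress the elastic shortening the wall may impose is σL/E = 79 × 320 / (201×10³) = 0.1258 mm.
So the gap has to take up the difference, g_min = δ_free − σL/E = 0.3974 − 0.1258 = 0.2717 mm.

g ≈ 0.272 mm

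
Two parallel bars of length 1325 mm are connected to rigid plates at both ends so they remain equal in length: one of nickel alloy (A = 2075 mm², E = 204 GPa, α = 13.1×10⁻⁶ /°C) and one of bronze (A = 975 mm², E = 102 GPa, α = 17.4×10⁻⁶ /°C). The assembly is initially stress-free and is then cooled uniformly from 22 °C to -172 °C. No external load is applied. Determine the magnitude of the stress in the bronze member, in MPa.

The bronze has the larger α, so on cooling it would change length more than the nickel alloy if both were free. The rigid plates force a common final length, so the bronze is put into tension and the nickel alloy into compression, with equal and opposite forces P (no external load).
Equating the net (thermal + elastic) strains gives |α₁ − α₂|·ΔT = P·[1/(A₁E₁) + 1/(A₂E₂)].
|α₁ − α₂|·ΔT = 4.3×10⁻⁶ × 194 = 0.0008342.
1/(A₁E₁) + 1/(A₂E₂) = 1/(2075×204×10³) + 1/(975×102×10³) = 1.242×10⁻⁸ N⁻¹.
So P = 0.0008342 / 1.242×10⁻⁸ = 67.18 kN.
σ_{bronze} = P/A₂ = 67180/975 = 68.9 MPa, tensile.

σ ≈ 68.9 MPa (tensile)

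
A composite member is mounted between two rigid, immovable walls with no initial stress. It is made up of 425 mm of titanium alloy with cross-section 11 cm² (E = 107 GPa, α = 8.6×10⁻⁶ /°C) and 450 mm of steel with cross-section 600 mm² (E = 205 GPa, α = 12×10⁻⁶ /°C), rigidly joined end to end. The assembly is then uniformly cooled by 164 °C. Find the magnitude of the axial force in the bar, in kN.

With the walls removed the bar would change length by δ_free = Σ αᵢΔT Lᵢ = 8.6×10⁻⁶×164×425 + 12×10⁻⁶×164×450 = 1.485 mm.
The rigid supports impose zero overall length change; the single axial force P common to all segments must satisfy P Σ Lᵢ/(AᵢEᵢ) = δ_free.
The series flexibility is Σ Lᵢ/(AᵢEᵢ) = 425/(1100×107×10³) + 450/(600×205×10³) = 7.269×10⁻⁶ mm/N.
So P = 1.485 / 7.269×10⁻⁶ = 204.3 kN, tensile.

P ≈ 204 kN (tensile)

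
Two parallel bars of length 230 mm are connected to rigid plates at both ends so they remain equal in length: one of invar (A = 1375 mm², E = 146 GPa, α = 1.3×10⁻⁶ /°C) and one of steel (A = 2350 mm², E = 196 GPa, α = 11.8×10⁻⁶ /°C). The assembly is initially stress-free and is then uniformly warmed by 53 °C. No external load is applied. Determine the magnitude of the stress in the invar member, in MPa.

The steel has the larger α, so on heating it would change length more than the invar if both were free. The rigid plates force a common final length, so the steel is put into compression and the invar into tension, with equal and opposite forces P (no external load).
Equating the net (thermal + elastic) strains gives |α₁ − α₂|·ΔT = P·[1/(A₁E₁) + 1/(A₂E₂)].
|α₁ − α₂|·ΔT = 10.5×10⁻⁶ × 53 = 0.0005565.
1/(A₁E₁) + 1/(A₂E₂) = 1/(1375×146×10³) + 1/(2350×196×10³) = 7.152×10⁻⁹ N⁻¹.
P = 0.0005565 / 7.152×10⁻⁹ = 77810 N = 77.81 kN.
σ_{invar} = P/A₁ = 77810/1375 = 56.59 MPa, tensile.

σ ≈ 56.6 MPa (tensile)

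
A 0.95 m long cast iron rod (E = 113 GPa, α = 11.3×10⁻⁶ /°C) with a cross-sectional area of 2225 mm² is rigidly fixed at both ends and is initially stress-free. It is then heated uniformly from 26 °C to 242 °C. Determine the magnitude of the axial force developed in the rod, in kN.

P ≈ 614 kN (compressive)

Full restraint means ε = 0, so the stress is σ = EαΔT = 113×10³ × 11.3×10⁻⁶ × 216 = 275.8 MPa.
P = AEαΔT = 2225 × 113×10³ × 11.3×10⁻⁶ × 216 = 613.7 kN (compressive).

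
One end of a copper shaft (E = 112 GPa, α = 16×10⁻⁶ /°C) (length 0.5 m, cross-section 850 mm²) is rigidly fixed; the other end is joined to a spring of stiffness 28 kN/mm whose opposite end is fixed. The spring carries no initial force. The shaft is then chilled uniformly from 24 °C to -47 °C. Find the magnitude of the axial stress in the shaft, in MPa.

The unrestrained thermal change is αΔT L = 16×10⁻⁶ × 71 × 500 = 0.568 mm.
Let P be the tensile force in the spring. The shaft extends elastically by PL/(AE) and the spring stretches by P/k; together these equal δ_free.
So P = δ_free / [L/(AE) + 1/k] = 0.568 / [ 500/(850×112×10³) + 1/(28×10³) ].
P = 0.568 / 4.097×10⁻⁵ = 13870 N.
σ = P/A = 13870/850 = 16.31 MPa.

σ ≈ 16.3 MPa (tensile)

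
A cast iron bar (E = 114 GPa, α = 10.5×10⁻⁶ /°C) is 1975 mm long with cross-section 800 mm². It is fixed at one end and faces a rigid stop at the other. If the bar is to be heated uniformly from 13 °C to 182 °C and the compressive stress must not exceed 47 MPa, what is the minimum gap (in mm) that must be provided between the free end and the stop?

g ≈ 2.69 mm

Free expansion if unrestrained: δ_free = αΔT L = 10.5×10⁻⁶ × 169 × 1975 = 3.505 mm.
A stress of 47 MPa corresponds to the wall pushing the bar back by σL/E = 47×1975/(114×10³) = 0.8143 mm.
So the gap has to take up the difference, g_min = δ_free − σL/E = 3.505 − 0.8143 = 2.69 mm.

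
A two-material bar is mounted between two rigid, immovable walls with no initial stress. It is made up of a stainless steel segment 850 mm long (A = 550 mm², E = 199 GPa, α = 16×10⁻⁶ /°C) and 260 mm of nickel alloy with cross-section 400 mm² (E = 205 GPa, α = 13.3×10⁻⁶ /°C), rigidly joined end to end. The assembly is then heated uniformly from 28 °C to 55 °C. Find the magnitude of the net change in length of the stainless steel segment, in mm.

|ΔL| ≈ 0.0402 mm

Free thermal expansion of the whole bar: Σ αᵢΔT Lᵢ = 16×10⁻⁶×27×850 + 13.3×10⁻⁶×27×260 = 0.4606 mm.
The rigid supports impose zero overall length change; the single axial force P common to all segments must satisfy P Σ Lᵢ/(AᵢEᵢ) = δ_free.
Σ Lᵢ/(AᵢEᵢ) = 850/(550×199×10³) + 260/(400×205×10³) = 1.094×10⁻⁵ mm/N.
P = 0.4606 / 1.094×10⁻⁵ = 42110 N = 42.11 kN, compressive.
For the stainless steel segment, free thermal change = 16×10⁻⁶×27×850 = 0.3672 mm and elastic change from P = 42110×850/(550×199×10³) = 0.327 mm; these oppose, so the net change is 0.0402 mm (segment lengthens).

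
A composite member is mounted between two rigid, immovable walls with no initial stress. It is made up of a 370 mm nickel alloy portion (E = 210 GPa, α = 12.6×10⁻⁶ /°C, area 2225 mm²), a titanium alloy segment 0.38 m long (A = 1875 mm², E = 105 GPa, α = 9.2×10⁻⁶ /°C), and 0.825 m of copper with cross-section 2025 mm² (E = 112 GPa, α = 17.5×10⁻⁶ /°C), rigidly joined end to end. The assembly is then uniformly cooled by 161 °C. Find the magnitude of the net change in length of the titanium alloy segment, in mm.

|ΔL| ≈ 0.541 mm

With the walls removed the bar would change length by δ_free = Σ αᵢΔT Lᵢ = 12.6×10⁻⁶×161×370 + 9.2×10⁻⁶×161×380 + 17.5×10⁻⁶×161×825 = 3.638 mm.
The rigid supports impose zero overall length change; the single axial force P common to all segments must satisfy P Σ Lᵢ/(AᵢEᵢ) = δ_free.
The series flexibility is Σ Lᵢ/(AᵢEᵢ) = 370/(2225×210×10³) + 380/(1875×105×10³) + 825/(2025×112×10³) = 6.36×10⁻⁶ mm/N.
So P = 3.638 / 6.36×10⁻⁶ = 572 kN, tensile.
For the titanium alloy segment, free thermal change = 9.2×10⁻⁶×161×380 = 0.5629 mm and elastic change from P = 572000×380/(1875×105×10³) = 1.104 mm; these oppose, so the net change is 0.541 mm (segment lengthens).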